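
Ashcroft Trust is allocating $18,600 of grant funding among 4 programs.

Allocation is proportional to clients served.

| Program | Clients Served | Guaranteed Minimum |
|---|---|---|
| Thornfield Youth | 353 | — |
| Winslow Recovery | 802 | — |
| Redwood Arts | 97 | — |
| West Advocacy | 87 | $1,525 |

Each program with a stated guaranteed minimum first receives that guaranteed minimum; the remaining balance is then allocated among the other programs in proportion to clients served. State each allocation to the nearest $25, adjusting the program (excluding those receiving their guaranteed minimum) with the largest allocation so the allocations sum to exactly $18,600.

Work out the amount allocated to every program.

Thornfield Youth: $4,825 · Winslow Recovery: $10,925 · Redwood Arts: $1,325 · West Advocacy: $1,525

Minimums first: West Advocacy $1,525. Residual $17,075.
Residual split over remaining clients served 1,252: Thornfield Youth 4,814.28 → $4,825; Winslow Recovery 10,937.82 → $10,950; Redwood Arts 1,322.90 → $1,325.
Rounding difference −$25 applied to Winslow Recovery → $10,925.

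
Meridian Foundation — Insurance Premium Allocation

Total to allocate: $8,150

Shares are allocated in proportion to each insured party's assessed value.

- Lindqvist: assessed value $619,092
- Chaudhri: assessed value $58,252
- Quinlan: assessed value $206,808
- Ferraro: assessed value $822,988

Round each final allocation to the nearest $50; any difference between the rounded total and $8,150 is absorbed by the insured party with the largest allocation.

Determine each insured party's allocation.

Combined assessed value = 1,707,140.
Proportional shares: Lindqvist 619,092/1,707,140 × $8,150 = 2,955.59; Chaudhri 58,252/1,707,140 × $8,150 = 278.10; Quinlan 206,808/1,707,140 × $8,150 = 987.32; Ferraro 822,988/1,707,140 × $8,150 = 3,929.00.
At nearest $50: Lindqvist $2,950; Chaudhri $300; Quinlan $1,000; Ferraro $3,950. Sum = $8,200.
Difference $8,150 − $8,200 = −$50 applied to largest allocation (Ferraro): Ferraro becomes $3,900.

Lindqvist: $2,950 | Chaudhri: $300 | Quinlan: $1,000 | Ferraro: $3,900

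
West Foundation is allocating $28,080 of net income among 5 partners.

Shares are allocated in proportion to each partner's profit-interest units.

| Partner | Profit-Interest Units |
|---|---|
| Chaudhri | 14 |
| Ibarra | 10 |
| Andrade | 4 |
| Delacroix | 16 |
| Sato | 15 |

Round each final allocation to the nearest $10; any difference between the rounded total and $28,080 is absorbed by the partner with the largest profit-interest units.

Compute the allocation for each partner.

Combined profit-interest units = 59.
Raw shares: Chaudhri 14/59 × $28,080 = 6,663.05; Ibarra 10/59 × $28,080 = 4,759.32; Andrade 4/59 × $28,080 = 1,903.73; Delacroix 16/59 × $28,080 = 7,614.92; Sato 15/59 × $28,080 = 7,138.98.
At nearest $10: Chaudhri $6,660; Ibarra $4,760; Andrade $1,900; Delacroix $7,610; Sato $7,140. Sum = $28,070.
Difference $28,080 − $28,070 = +$10 applied to largest profit-interest units (Delacroix): Delacroix becomes $7,620.

Chaudhri: $6,660 · Ibarra: $4,760 · Andrade: $1,900 · Delacroix: $7,620 · Sato: $7,140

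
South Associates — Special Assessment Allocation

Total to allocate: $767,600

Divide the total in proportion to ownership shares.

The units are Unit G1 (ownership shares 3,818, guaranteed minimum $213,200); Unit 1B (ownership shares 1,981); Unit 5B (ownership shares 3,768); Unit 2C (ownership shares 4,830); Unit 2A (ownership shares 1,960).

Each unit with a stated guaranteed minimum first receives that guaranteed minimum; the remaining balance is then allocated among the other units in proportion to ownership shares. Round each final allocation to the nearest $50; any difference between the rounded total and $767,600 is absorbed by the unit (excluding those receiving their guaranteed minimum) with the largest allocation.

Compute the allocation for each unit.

Minimums first: Unit G1 $213,200. Balance $554,400.
Balance split over remaining ownership shares 12,539: Unit 1B 87,588.04 → $87,600; Unit 5B 166,598.55 → $166,600; Unit 2C 213,553.87 → $213,550; Unit 2A 86,659.54 → $86,650.

Unit G1: $213,200 · Unit 1B: $87,600 · Unit 5B: $166,600 · Unit 2C: $213,550 · Unit 2A: $86,650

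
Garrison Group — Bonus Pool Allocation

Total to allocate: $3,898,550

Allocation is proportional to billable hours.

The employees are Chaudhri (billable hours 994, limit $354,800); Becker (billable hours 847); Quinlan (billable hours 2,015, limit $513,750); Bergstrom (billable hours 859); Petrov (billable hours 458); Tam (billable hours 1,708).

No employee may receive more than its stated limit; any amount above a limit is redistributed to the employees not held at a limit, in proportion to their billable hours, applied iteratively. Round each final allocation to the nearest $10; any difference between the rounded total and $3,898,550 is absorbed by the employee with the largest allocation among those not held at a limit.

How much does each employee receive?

Sum of billable hours: 6,881.
Proportional shares (ignoring caps): Chaudhri 563,167.96; Becker 479,882.55; Quinlan 1,141,633.23; Bergstrom 486,681.36; Petrov 259,487.85; Tam 967,697.05.
Cap binds for Chaudhri ($354,800), Quinlan ($513,750); balance $3,030,000 reallocated over remaining billable hours 3,872.
Shares after redistribution: Becker 662,812.50 → $662,810; Bergstrom 672,203.00 → $672,200; Petrov 358,403.93 → $358,400; Tam 1,336,580.58 → $1,336,580.
Rounding difference +$10 applied to Tam → $1,336,590.

Chaudhri: $354,800; Becker: $662,810; Quinlan: $513,750; Bergstrom: $672,200; Petrov: $358,400; Tam: $1,336,590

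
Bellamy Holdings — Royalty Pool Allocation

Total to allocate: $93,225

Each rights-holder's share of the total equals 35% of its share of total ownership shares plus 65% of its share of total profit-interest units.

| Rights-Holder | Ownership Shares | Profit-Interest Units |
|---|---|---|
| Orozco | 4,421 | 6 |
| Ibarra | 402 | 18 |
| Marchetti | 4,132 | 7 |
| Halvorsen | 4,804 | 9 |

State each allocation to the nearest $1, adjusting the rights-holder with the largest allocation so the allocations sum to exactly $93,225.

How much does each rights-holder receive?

Totals — ownership shares 13,759, profit-interest units 40.
Combined weights (35% ownership shares + 65% profit-interest units): Orozco 0.2100; Ibarra 0.3027; Marchetti 0.2189; Halvorsen 0.2685.
Unrounded shares: Orozco 19,573.61; Ibarra 28,221.63; Marchetti 20,403.17; Halvorsen 25,026.59.
After rounding ($1): Orozco $19,574; Ibarra $28,222; Marchetti $20,403; Halvorsen $25,027. Sum = $93,226.
Difference $93,225 − $93,226 = −$1 applied to largest allocation (Ibarra): Ibarra becomes $28,221.

Orozco: $19,574 · Ibarra: $28,221 · Marchetti: $20,403 · Halvorsen: $25,027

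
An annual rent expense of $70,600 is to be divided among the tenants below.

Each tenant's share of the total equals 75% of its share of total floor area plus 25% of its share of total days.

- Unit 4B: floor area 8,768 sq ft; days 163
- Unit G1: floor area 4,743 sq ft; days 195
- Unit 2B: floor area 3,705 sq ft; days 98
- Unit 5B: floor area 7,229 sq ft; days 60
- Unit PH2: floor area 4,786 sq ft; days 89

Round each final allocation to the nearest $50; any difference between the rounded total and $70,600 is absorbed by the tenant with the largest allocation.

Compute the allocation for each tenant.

Unit 4B: $20,650; Unit G1: $14,300; Unit 2B: $9,550; Unit 5B: $14,850; Unit PH2: $11,250

Totals — floor area 29,231, days 605.
Combined weights (75% floor area + 25% days): Unit 4B 0.2923; Unit G1 0.2023; Unit 2B 0.1356; Unit 5B 0.2103; Unit PH2 0.1596.
Proportional shares: Unit 4B 20,637.93; Unit G1 14,280.47; Unit 2B 9,570.37; Unit 5B 14,845.26; Unit PH2 11,265.96.
Rounded to nearest $50: Unit 4B $20,650; Unit G1 $14,300; Unit 2B $9,550; Unit 5B $14,850; Unit PH2 $11,250. Sum = $70,600.
Sum already equals the total — no adjustment.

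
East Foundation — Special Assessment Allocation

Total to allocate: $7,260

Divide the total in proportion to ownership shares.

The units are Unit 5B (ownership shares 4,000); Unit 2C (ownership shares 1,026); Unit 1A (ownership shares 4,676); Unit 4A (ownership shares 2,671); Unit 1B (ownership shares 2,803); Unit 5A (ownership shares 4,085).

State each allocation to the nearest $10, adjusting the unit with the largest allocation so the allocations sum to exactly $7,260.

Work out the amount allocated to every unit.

Unit 5B: $1,510 | Unit 2C: $390 | Unit 1A: $1,750 | Unit 4A: $1,010 | Unit 1B: $1,060 | Unit 5A: $1,540

Ownership shares total: 19,261.
Proportional shares: Unit 5B 4,000/19,261 × $7,260 = 1,507.71; Unit 2C 1,026/19,261 × $7,260 = 386.73; Unit 1A 4,676/19,261 × $7,260 = 1,762.51; Unit 4A 2,671/19,261 × $7,260 = 1,006.77; Unit 1B 2,803/19,261 × $7,260 = 1,056.53; Unit 5A 4,085/19,261 × $7,260 = 1,539.75.
After rounding ($10): Unit 5B $1,510; Unit 2C $390; Unit 1A $1,760; Unit 4A $1,010; Unit 1B $1,060; Unit 5A $1,540. Sum = $7,270.
Difference $7,260 − $7,270 = −$10 applied to largest allocation (Unit 1A): Unit 1A becomes $1,750.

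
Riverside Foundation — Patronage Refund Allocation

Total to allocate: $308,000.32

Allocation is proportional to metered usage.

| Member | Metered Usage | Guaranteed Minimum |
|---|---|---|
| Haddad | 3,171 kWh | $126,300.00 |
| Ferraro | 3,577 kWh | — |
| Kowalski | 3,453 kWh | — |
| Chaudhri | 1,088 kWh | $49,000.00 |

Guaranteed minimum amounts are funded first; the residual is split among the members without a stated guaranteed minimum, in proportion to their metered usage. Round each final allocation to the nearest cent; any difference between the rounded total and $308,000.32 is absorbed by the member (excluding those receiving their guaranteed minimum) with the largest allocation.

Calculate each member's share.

Minimums first: Haddad $126,300.00; Chaudhri $49,000.00. Balance $132,700.32.
Balance split over remaining metered usage 7,030: Ferraro 67,520.4900 → $67,520.49; Kowalski 65,179.8300 → $65,179.83.

Haddad: $126,300.00; Ferraro: $67,520.49; Kowalski: $65,179.83; Chaudhri: $49,000.00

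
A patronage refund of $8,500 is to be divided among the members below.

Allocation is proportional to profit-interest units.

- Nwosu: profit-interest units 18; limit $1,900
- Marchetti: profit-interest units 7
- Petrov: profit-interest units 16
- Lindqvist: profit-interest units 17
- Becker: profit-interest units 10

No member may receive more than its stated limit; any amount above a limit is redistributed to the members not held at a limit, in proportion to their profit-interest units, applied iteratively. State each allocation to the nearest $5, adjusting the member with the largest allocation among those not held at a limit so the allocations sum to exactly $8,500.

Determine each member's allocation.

Nwosu: $1,900; Marchetti: $925; Petrov: $2,110; Lindqvist: $2,245; Becker: $1,320

Combined profit-interest units = 68.
Pro-rata shares before constraints: Nwosu 2,250.00; Marchetti 875.00; Petrov 2,000.00; Lindqvist 2,125.00; Becker 1,250.00.
Cap binds for Nwosu ($1,900); residual $6,600 reallocated over remaining profit-interest units 50.
Shares after redistribution: Marchetti 924.00 → $925; Petrov 2,112.00 → $2,110; Lindqvist 2,244.00 → $2,245; Becker 1,320.00 → $1,320.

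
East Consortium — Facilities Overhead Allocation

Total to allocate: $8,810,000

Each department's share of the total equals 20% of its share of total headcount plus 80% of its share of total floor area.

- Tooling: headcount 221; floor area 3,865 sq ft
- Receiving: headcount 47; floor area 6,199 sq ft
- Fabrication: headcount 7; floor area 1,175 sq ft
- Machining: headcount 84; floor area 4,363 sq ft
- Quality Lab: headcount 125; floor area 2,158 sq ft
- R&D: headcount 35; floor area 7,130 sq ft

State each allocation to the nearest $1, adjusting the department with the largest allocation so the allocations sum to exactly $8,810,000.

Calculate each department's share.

Tooling: $1,844,729 · Receiving: $1,914,910 · Fabrication: $356,485 · Machining: $1,520,632 · Quality Lab: $1,035,446 · R&D: $2,137,798

Totals — headcount 519, floor area 24,890.
Blended shares (20% headcount + 80% floor area): Tooling 0.2094; Receiving 0.2174; Fabrication 0.0405; Machining 0.1726; Quality Lab 0.1175; R&D 0.2427.
Raw shares: Tooling 1,844,729.19; Receiving 1,914,910.15; Fabrication 356,484.90; Machining 1,520,632.14; Quality Lab 1,035,445.87; R&D 2,137,797.74.
Rounded to nearest $1: Tooling $1,844,729; Receiving $1,914,910; Fabrication $356,485; Machining $1,520,632; Quality Lab $1,035,446; R&D $2,137,798. Sum = $8,810,000.
No rounding difference to absorb.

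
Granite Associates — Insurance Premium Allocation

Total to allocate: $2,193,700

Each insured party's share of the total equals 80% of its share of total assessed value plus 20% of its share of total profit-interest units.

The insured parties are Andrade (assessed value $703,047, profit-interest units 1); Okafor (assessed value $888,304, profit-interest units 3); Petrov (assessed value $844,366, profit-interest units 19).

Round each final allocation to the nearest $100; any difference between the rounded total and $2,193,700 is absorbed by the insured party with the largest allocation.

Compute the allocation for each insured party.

Assessed value total 2,435,717; profit-interest units total 23.
Blended shares (80% assessed value + 20% profit-interest units): Andrade 0.2396; Okafor 0.3178; Petrov 0.4425.
Pro-rata amounts: Andrade 525,628.49; Okafor 697,259.43; Petrov 970,812.07.
At nearest $100: Andrade $525,600; Okafor $697,300; Petrov $970,800. Sum = $2,193,700.
No rounding difference to absorb.

Andrade: $525,600 | Okafor: $697,300 | Petrov: $970,800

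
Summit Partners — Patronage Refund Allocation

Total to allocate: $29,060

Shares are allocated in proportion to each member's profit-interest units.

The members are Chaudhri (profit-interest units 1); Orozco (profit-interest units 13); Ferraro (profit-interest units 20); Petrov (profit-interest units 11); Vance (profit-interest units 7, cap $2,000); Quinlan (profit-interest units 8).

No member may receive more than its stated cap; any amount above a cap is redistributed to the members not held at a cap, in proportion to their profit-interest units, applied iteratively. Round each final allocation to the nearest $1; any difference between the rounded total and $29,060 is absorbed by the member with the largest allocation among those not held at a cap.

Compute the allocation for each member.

Total profit-interest units = 60.
Proportional shares (ignoring caps): Chaudhri 484.33; Orozco 6,296.33; Ferraro 9,686.67; Petrov 5,327.67; Vance 3,390.33; Quinlan 3,874.67.
Cap binds for Vance ($2,000); remaining pool $27,060 reallocated over remaining profit-interest units 53.
Remaining shares: Chaudhri 510.57 → $511; Orozco 6,637.36 → $6,637; Ferraro 10,211.32 → $10,211; Petrov 5,616.23 → $5,616; Quinlan 4,084.53 → $4,085.

Chaudhri: $511 | Orozco: $6,637 | Ferraro: $10,211 | Petrov: $5,616 | Vance: $2,000 | Quinlan: $4,085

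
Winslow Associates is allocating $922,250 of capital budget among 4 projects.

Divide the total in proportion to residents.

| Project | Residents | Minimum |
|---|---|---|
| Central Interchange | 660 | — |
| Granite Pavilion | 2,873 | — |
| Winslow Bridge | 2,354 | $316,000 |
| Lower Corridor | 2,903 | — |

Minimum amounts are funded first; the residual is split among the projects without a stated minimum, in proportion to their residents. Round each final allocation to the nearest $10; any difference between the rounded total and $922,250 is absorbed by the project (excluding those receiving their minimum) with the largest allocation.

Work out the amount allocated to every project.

Central Interchange: $62,170; Granite Pavilion: $270,630; Winslow Bridge: $316,000; Lower Corridor: $273,450

Minimums first: Winslow Bridge $316,000. Balance $606,250.
Balance split over remaining residents 6,436: Central Interchange 62,169.83 → $62,170; Granite Pavilion 270,627.14 → $270,630; Lower Corridor 273,453.04 → $273,450.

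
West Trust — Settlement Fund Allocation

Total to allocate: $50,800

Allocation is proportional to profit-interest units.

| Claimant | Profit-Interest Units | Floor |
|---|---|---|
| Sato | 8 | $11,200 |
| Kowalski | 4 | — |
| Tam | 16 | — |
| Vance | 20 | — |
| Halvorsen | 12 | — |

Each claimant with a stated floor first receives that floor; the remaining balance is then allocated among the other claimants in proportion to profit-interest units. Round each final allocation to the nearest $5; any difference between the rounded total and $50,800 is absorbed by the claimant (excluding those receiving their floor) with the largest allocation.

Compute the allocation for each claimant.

Sato: $11,200 · Kowalski: $3,045 · Tam: $12,185 · Vance: $15,230 · Halvorsen: $9,140

Minimums first: Sato $11,200. Remaining pool $39,600.
Remaining pool split over remaining profit-interest units 52: Kowalski 3,046.15 → $3,045; Tam 12,184.62 → $12,185; Vance 15,230.77 → $15,230; Halvorsen 9,138.46 → $9,140.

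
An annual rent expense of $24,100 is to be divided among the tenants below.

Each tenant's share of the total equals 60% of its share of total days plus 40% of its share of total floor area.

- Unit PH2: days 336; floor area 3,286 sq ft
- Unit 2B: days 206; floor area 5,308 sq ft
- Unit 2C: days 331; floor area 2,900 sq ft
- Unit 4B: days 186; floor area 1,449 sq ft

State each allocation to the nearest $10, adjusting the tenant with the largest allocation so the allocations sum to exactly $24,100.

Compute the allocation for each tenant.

Days total 1,059; floor area total 12,943.
Blended shares (60% days + 40% floor area): Unit PH2 0.2919; Unit 2B 0.2808; Unit 2C 0.2772; Unit 4B 0.1502.
Proportional shares: Unit PH2 7,035.30; Unit 2B 6,766.22; Unit 2C 6,679.54; Unit 4B 3,618.94.
After rounding ($10): Unit PH2 $7,040; Unit 2B $6,770; Unit 2C $6,680; Unit 4B $3,620. Sum = $24,110.
Difference $24,100 − $24,110 = −$10 applied to largest allocation (Unit PH2): Unit PH2 becomes $7,030.

Unit PH2: $7,030 | Unit 2B: $6,770 | Unit 2C: $6,680 | Unit 4B: $3,620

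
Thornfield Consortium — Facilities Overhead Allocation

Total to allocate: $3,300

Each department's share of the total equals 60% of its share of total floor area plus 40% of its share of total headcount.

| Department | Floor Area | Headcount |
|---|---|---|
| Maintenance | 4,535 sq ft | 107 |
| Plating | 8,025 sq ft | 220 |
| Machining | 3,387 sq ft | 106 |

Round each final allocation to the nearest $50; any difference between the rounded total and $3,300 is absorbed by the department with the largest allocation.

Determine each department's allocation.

Maintenance: $900 · Plating: $1,650 · Machining: $750

Floor area total 15,947; headcount total 433.
Composite weights (60% floor area + 40% headcount): Maintenance 0.2695; Plating 0.5052; Machining 0.2254.
Pro-rata amounts: Maintenance 889.26; Plating 1,667.06; Machining 743.68.
Rounded to nearest $50: Maintenance $900; Plating $1,650; Machining $750. Sum = $3,300.
Rounded total matches; no reconciliation needed.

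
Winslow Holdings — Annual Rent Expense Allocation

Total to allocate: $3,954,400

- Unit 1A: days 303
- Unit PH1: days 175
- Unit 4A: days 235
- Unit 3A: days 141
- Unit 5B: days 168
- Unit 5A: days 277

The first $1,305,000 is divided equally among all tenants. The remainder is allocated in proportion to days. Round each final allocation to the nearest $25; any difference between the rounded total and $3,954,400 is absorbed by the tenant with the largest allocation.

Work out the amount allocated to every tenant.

Equal tier: $1,305,000 ÷ 6 = $217,500 apiece.
Remainder $2,649,400 by days (total 1,299): Unit 1A 617,989.38 → $618,000; Unit PH1 356,924.56 → $356,925; Unit 4A 479,298.69 → $479,300; Unit 3A 287,579.21 → $287,575; Unit 5B 342,647.58 → $342,650; Unit 5A 564,960.59 → $564,950.
Totals: Unit 1A $217,500 + $618,000 = $835,500; Unit PH1 $217,500 + $356,925 = $574,425; Unit 4A $217,500 + $479,300 = $696,800; Unit 3A $217,500 + $287,575 = $505,075; Unit 5B $217,500 + $342,650 = $560,150; Unit 5A $217,500 + $564,950 = $782,450.

Unit 1A: $835,500; Unit PH1: $574,425; Unit 4A: $696,800; Unit 3A: $505,075; Unit 5B: $560,150; Unit 5A: $782,450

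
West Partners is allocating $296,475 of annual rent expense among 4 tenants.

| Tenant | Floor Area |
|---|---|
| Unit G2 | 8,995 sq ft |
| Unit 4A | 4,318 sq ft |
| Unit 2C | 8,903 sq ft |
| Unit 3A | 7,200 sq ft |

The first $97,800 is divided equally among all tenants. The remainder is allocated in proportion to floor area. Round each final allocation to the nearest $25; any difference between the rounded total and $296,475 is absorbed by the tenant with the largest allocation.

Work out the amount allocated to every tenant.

First tranche $97,800 split equally: $24,450 each.
Remainder $198,675 by floor area (total 29,416): Unit G2 60,752.03 → $60,750; Unit 4A 29,163.67 → $29,175; Unit 2C 60,130.66 → $60,125; Unit 3A 48,628.64 → $48,625.
Totals: Unit G2 $24,450 + $60,750 = $85,200; Unit 4A $24,450 + $29,175 = $53,625; Unit 2C $24,450 + $60,125 = $84,575; Unit 3A $24,450 + $48,625 = $73,075.

Unit G2: $85,200; Unit 4A: $53,625; Unit 2C: $84,575; Unit 3A: $73,075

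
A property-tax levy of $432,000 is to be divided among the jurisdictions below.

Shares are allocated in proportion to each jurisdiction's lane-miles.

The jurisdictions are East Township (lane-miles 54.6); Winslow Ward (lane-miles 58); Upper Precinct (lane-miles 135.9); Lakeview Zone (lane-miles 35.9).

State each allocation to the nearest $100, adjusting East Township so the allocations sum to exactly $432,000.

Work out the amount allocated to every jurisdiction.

East Township: $83,000; Winslow Ward: $88,100; Upper Precinct: $206,400; Lakeview Zone: $54,500

Lane-miles total: 284.4.
Unrounded shares: East Township 54.6/284.4 × $432,000 = 82,936.71; Winslow Ward 58/284.4 × $432,000 = 88,101.27; Upper Precinct 135.9/284.4 × $432,000 = 206,430.38; Lakeview Zone 35.9/284.4 × $432,000 = 54,531.65.
At nearest $100: East Township $82,900; Winslow Ward $88,100; Upper Precinct $206,400; Lakeview Zone $54,500. Sum = $431,900.
Difference $432,000 − $431,900 = +$100 applied to East Township: East Township becomes $83,000.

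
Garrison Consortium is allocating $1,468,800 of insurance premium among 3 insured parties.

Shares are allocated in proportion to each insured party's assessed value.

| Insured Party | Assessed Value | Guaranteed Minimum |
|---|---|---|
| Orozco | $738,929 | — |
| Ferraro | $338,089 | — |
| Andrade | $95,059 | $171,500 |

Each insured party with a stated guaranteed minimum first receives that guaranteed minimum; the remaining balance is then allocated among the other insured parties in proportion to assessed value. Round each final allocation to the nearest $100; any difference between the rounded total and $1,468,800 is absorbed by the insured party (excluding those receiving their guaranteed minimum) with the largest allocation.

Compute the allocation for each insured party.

Fund the minimums — Andrade $171,500. Remaining pool $1,297,300.
Remaining pool split over remaining assessed value 1,077,018: Orozco 890,061.81 → $890,100; Ferraro 407,238.19 → $407,200.

Orozco: $890,100; Ferraro: $407,200; Andrade: $171,500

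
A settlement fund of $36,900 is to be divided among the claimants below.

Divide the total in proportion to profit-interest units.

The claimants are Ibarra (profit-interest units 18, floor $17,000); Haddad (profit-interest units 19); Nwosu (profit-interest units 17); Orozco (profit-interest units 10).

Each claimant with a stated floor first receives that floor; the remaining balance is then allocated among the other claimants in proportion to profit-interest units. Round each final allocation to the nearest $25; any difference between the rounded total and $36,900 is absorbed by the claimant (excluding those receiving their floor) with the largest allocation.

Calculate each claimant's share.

Fund the minimums — Ibarra $17,000. Remaining pool $19,900.
Remaining pool split over remaining profit-interest units 46: Haddad 8,219.57 → $8,225; Nwosu 7,354.35 → $7,350; Orozco 4,326.09 → $4,325.

Ibarra: $17,000; Haddad: $8,225; Nwosu: $7,350; Orozco: $4,325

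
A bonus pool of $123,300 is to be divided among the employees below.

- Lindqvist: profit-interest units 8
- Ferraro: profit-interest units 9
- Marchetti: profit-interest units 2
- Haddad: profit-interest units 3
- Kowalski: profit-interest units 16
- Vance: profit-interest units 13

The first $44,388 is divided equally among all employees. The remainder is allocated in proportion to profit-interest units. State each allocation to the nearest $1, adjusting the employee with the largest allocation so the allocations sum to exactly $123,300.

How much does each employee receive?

First tranche $44,388 split equally: $7,398 each.
Remainder $78,912 by profit-interest units (total 51): Lindqvist 12,378.35 → $12,378; Ferraro 13,925.65 → $13,926; Marchetti 3,094.59 → $3,095; Haddad 4,641.88 → $4,642; Kowalski 24,756.71 → $24,757; Vance 20,114.82 → $20,115.
Rounding difference −$1 on remainder applied to Kowalski.
Totals: Lindqvist $7,398 + $12,378 = $19,776; Ferraro $7,398 + $13,926 = $21,324; Marchetti $7,398 + $3,095 = $10,493; Haddad $7,398 + $4,642 = $12,040; Kowalski $7,398 + $24,756 = $32,154; Vance $7,398 + $20,115 = $27,513.

Lindqvist: $19,776 | Ferraro: $21,324 | Marchetti: $10,493 | Haddad: $12,040 | Kowalski: $32,154 | Vance: $27,513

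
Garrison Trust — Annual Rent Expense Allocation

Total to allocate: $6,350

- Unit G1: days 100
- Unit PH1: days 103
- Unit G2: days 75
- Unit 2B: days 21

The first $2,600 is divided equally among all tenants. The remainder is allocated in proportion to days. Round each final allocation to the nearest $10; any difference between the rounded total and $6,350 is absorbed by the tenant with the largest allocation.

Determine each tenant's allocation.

$2,600 shared equally gives $650 per tenant.
Remainder $3,750 by days (total 299): Unit G1 1,254.18 → $1,250; Unit PH1 1,291.81 → $1,290; Unit G2 940.64 → $940; Unit 2B 263.38 → $260.
Rounding difference +$10 on remainder applied to Unit PH1.
Totals: Unit G1 $650 + $1,250 = $1,900; Unit PH1 $650 + $1,300 = $1,950; Unit G2 $650 + $940 = $1,590; Unit 2B $650 + $260 = $910.

Unit G1: $1,900; Unit PH1: $1,950; Unit G2: $1,590; Unit 2B: $910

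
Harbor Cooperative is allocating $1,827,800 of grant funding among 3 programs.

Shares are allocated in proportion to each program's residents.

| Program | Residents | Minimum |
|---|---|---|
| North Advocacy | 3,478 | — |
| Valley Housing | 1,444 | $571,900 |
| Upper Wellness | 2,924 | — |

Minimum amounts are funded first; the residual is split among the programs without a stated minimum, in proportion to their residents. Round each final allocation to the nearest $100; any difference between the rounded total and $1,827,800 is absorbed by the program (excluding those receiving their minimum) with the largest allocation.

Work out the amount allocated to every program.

North Advocacy: $682,300 · Valley Housing: $571,900 · Upper Wellness: $573,600

Minimums first: Valley Housing $571,900. Remaining pool $1,255,900.
Remaining pool split over remaining residents 6,402: North Advocacy 682,289.94 → $682,300; Upper Wellness 573,610.06 → $573,600.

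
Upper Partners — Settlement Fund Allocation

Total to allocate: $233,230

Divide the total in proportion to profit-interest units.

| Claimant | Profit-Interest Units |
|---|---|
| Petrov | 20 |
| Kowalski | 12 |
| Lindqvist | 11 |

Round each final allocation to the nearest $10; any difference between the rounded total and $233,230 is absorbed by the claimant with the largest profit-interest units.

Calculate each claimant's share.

Petrov: $108,480; Kowalski: $65,090; Lindqvist: $59,660

Combined profit-interest units = 20 + 12 + 11 = 43.
Raw shares: Petrov 108,479.07; Kowalski 65,087.44; Lindqvist 59,663.49.
At nearest $10: Petrov $108,480; Kowalski $65,090; Lindqvist $59,660. Sum = $233,230.
No rounding difference to absorb.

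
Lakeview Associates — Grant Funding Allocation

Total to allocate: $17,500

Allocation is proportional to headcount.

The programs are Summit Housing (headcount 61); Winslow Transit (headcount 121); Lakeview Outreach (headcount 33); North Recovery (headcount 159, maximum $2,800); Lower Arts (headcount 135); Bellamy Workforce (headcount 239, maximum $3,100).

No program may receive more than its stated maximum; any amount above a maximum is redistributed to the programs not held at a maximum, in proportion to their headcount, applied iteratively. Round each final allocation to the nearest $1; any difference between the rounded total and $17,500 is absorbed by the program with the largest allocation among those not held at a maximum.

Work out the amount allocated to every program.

Combined headcount = 748.
Pro-rata shares before constraints: Summit Housing 1,427.14; Winslow Transit 2,830.88; Lakeview Outreach 772.06; North Recovery 3,719.92; Lower Arts 3,158.42; Bellamy Workforce 5,591.58.
Held at cap: North Recovery ($2,800), Bellamy Workforce ($3,100); balance $11,600 reallocated over remaining headcount 350.
Shares after redistribution: Summit Housing 2,021.71 → $2,022; Winslow Transit 4,010.29 → $4,010; Lakeview Outreach 1,093.71 → $1,094; Lower Arts 4,474.29 → $4,474.

Summit Housing: $2,022 | Winslow Transit: $4,010 | Lakeview Outreach: $1,094 | North Recovery: $2,800 | Lower Arts: $4,474 | Bellamy Workforce: $3,100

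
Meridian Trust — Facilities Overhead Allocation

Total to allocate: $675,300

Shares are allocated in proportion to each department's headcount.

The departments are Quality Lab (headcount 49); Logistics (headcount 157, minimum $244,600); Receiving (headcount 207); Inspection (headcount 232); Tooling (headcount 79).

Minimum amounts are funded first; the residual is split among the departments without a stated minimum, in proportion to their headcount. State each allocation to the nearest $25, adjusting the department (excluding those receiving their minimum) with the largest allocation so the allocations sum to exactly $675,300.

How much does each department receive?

Fund the minimums — Logistics $244,600. Residual $430,700.
Residual split over remaining headcount 567: Quality Lab 37,220.99 → $37,225; Receiving 157,239.68 → $157,250; Inspection 176,229.98 → $176,225; Tooling 60,009.35 → $60,000.

Quality Lab: $37,225 · Logistics: $244,600 · Receiving: $157,250 · Inspection: $176,225 · Tooling: $60,000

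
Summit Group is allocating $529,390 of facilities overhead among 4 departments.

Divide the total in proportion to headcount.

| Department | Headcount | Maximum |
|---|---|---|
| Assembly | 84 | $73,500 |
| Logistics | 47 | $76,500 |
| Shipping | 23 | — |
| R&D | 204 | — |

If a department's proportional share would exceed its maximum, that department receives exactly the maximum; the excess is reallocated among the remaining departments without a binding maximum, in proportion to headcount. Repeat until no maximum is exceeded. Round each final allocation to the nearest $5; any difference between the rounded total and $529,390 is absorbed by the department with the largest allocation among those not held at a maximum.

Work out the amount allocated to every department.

Assembly: $73,500; Logistics: $76,500; Shipping: $38,440; R&D: $340,950

Headcount total: 358.
Pro-rata shares before constraints: Assembly 124,214.41; Logistics 69,500.92; Shipping 34,011.09; R&D 301,663.58.
Capped: Assembly ($73,500); residual $455,890 reallocated over remaining headcount 274.
Capped: Logistics ($76,500); residual $379,390 reallocated over remaining headcount 227.
Redistributed shares: Shipping 38,440.40 → $38,440; R&D 340,949.60 → $340,950.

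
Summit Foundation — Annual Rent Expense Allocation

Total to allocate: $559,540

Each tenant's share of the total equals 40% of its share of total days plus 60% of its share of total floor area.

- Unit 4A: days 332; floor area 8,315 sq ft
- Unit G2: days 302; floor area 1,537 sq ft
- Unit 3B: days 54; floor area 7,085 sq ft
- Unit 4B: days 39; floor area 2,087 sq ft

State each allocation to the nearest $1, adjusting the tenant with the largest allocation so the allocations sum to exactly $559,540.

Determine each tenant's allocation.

Unit 4A: $248,948 | Unit G2: $120,099 | Unit 3B: $141,656 | Unit 4B: $48,837

Days total 727; floor area total 19,024.
Blended shares (40% days + 60% floor area): Unit 4A 0.4449; Unit G2 0.2146; Unit 3B 0.2532; Unit 4B 0.0873.
Pro-rata amounts: Unit 4A 248,948.40; Unit G2 120,098.502; Unit 3B 141,656.35; Unit 4B 48,836.74.
At nearest $1: Unit 4A $248,948; Unit G2 $120,099; Unit 3B $141,656; Unit 4B $48,837. Sum = $559,540.
Sum already equals the total — no adjustment.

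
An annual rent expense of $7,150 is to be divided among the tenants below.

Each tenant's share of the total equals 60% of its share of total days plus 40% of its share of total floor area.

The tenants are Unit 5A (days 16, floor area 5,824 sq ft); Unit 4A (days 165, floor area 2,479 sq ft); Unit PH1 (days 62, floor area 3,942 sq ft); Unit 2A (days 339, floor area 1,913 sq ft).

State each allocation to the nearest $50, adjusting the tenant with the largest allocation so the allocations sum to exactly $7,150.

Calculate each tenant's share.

Days total 582; floor area total 14,158.
Composite weights (60% days + 40% floor area): Unit 5A 0.1810; Unit 4A 0.2401; Unit PH1 0.1753; Unit 2A 0.4035.
Pro-rata amounts: Unit 5A 1,294.42; Unit 4A 1,717.01; Unit PH1 1,253.32; Unit 2A 2,885.25.
Rounded to nearest $50: Unit 5A $1,300; Unit 4A $1,700; Unit PH1 $1,250; Unit 2A $2,900. Sum = $7,150.
Rounded total matches; no reconciliation needed.

Unit 5A: $1,300 | Unit 4A: $1,700 | Unit PH1: $1,250 | Unit 2A: $2,900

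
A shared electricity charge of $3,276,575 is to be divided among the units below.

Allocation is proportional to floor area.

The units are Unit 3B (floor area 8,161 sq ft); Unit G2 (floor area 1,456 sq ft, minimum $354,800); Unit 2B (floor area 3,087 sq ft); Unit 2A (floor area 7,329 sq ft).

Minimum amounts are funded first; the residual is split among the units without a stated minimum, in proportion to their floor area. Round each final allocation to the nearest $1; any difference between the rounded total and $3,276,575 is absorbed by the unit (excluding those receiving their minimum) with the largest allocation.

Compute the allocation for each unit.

Unit 3B: $1,283,555; Unit G2: $354,800; Unit 2B: $485,521; Unit 2A: $1,152,699

Fund the minimums — Unit G2 $354,800. Residual $2,921,775.
Residual split over remaining floor area 18,577: Unit 3B 1,283,555.24 → $1,283,555; Unit 2B 485,520.77 → $485,521; Unit 2A 1,152,698.98 → $1,152,699.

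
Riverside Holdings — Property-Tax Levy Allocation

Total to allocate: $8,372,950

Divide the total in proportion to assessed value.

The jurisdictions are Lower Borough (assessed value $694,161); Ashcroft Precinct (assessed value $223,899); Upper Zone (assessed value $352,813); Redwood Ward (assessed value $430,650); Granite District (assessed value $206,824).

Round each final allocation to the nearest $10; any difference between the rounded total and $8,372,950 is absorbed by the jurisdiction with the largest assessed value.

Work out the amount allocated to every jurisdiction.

Lower Borough: $3,045,660 | Ashcroft Precinct: $982,370 | Upper Zone: $1,547,980 | Redwood Ward: $1,889,490 | Granite District: $907,450

Sum of assessed value: 694,161 + 223,899 + 352,813 + 430,650 + 206,824 = 1,908,347.
Raw shares: Lower Borough 3,045,659.59; Ashcroft Precinct 982,365.96; Upper Zone 1,547,981.37; Redwood Ward 1,889,494.37; Granite District 907,448.70.
After rounding ($10): Lower Borough $3,045,660; Ashcroft Precinct $982,370; Upper Zone $1,547,980; Redwood Ward $1,889,490; Granite District $907,450. Sum = $8,372,950.
Sum already equals the total — no adjustment.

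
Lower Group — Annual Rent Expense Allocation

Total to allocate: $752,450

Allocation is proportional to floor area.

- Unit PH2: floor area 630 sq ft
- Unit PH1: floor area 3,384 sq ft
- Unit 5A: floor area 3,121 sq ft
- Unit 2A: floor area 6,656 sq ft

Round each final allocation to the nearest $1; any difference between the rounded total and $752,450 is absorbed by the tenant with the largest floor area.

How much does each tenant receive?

Floor area total: 630 + 3,384 + 3,121 + 6,656 = 13,791.
Proportional shares: Unit PH2 34,373.40; Unit PH1 184,634.24; Unit 5A 170,284.71; Unit 2A 363,157.65.
After rounding ($1): Unit PH2 $34,373; Unit PH1 $184,634; Unit 5A $170,285; Unit 2A $363,158. Sum = $752,450.
Rounded total matches; no reconciliation needed.

Unit PH2: $34,373 · Unit PH1: $184,634 · Unit 5A: $170,285 · Unit 2A: $363,158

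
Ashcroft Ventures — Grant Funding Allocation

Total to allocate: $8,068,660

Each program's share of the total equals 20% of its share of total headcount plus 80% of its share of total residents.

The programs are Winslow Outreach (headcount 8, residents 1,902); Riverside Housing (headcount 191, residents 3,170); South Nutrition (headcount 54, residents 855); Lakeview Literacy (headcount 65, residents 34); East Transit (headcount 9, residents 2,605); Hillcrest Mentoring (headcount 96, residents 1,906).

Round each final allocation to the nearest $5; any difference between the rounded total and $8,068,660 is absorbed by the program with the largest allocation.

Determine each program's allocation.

Winslow Outreach: $1,202,910 | Riverside Housing: $2,682,640 | South Nutrition: $733,030 | Lakeview Literacy: $268,930 | East Transit: $1,640,055 | Hillcrest Mentoring: $1,541,095

Totals — headcount 423, residents 10,472.
Combined weights (20% headcount + 80% residents): Winslow Outreach 0.1491; Riverside Housing 0.3325; South Nutrition 0.0908; Lakeview Literacy 0.0333; East Transit 0.2033; Hillcrest Mentoring 0.1910.
Pro-rata amounts: Winslow Outreach 1,202,910.23; Riverside Housing 2,682,643.26; South Nutrition 733,029.30; Lakeview Literacy 268,930.56; East Transit 1,640,053.54; Hillcrest Mentoring 1,541,093.12.
At nearest $5: Winslow Outreach $1,202,910; Riverside Housing $2,682,645; South Nutrition $733,030; Lakeview Literacy $268,930; East Transit $1,640,055; Hillcrest Mentoring $1,541,095. Sum = $8,068,665.
Difference $8,068,660 − $8,068,665 = −$5 applied to largest allocation (Riverside Housing): Riverside Housing becomes $2,682,640.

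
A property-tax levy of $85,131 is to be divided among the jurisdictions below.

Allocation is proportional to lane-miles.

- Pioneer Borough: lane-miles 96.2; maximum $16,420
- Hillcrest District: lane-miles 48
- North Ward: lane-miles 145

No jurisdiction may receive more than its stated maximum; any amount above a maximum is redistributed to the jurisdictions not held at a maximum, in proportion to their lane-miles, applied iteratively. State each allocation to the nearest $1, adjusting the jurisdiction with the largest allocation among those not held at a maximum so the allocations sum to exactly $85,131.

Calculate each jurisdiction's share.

Pioneer Borough: $16,420 | Hillcrest District: $17,089 | North Ward: $51,622

Sum of lane-miles: 289.2.
Proportional shares (ignoring caps): Pioneer Borough 28,318.13; Hillcrest District 14,129.63; North Ward 42,683.25.
Held at cap: Pioneer Borough ($16,420); residual $68,711 reallocated over remaining lane-miles 193.
Shares after redistribution: Hillcrest District 17,088.75 → $17,089; North Ward 51,622.25 → $51,622.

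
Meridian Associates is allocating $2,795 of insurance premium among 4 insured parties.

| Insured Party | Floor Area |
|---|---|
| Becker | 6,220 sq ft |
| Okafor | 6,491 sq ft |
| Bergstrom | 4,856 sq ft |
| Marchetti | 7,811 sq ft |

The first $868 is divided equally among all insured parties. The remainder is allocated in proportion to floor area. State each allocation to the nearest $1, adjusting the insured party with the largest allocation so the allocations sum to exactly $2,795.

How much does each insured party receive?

Becker: $689 | Okafor: $710 | Bergstrom: $586 | Marchetti: $810

First tranche $868 split equally: $217 each.
Remainder $1,927 by floor area (total 25,378): Becker 472.30 → $472; Okafor 492.87 → $493; Bergstrom 368.73 → $369; Marchetti 593.10 → $593.
Totals: Becker $217 + $472 = $689; Okafor $217 + $493 = $710; Bergstrom $217 + $369 = $586; Marchetti $217 + $593 = $810.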